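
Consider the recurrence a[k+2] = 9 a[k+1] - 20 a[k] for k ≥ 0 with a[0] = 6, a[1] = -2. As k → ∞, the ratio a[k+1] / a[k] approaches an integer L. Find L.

The characteristic equation is r^2 - 9r + 20 = 0, which factors as (r - 5)(r - 4) = 0.
So the roots are 5 and 4. Since |5| > |4| and the coefficient of 5^k is non-zero, the ratio tends to 5.

5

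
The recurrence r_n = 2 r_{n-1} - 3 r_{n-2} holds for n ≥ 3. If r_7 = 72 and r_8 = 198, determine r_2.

Rearranging, r_{n-2} = (r_n - 2 r_{n-1}) / -3.
r_6 = (198 - 2(72)) / -3 = 54/-3 = -18
r_5 = (72 - 2(-18)) / -3 = 108/-3 = -36
r_4 = (-18 - 2(-36)) / -3 = 54/-3 = -18
r_3 = (-36 - 2(-18)) / -3 = 0/-3 = 0
r_2 = (-18 - 2(0)) / -3 = -18/-3 = 6

6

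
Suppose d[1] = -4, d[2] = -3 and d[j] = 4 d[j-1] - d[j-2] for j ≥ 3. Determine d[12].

-1088893

d[3] = 4(-3) - (-4) = -8
d[4] = 4(-8) - (-3) = -29
d[5] = 4(-29) - (-8) = -108
d[6] = 4(-108) - (-29) = -403
d[7] = 4(-403) - (-108) = -1504
d[8] = 4(-1504) - (-403) = -5613
d[9] = 4(-5613) - (-1504) = -20948
d[10] = 4(-20948) - (-5613) = -78179
d[11] = 4(-78179) - (-20948) = -291768
d[12] = 4(-291768) - (-78179) = -1088893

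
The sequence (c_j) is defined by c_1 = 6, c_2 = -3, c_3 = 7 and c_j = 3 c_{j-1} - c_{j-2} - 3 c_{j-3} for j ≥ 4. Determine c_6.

33

c_4 = 3*7 - (-3) - 3*6 = 6
c_5 = 3*6 - 7 - 3*(-3) = 20
c_6 = 3*20 - 6 - 3*7 = 33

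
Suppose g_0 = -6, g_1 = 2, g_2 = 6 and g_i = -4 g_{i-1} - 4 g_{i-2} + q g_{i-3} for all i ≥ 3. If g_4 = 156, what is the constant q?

2

g_3 = -32 - 6q
g_4 = 104 + 26q
So 104 + 26q = 156, giving q = 2.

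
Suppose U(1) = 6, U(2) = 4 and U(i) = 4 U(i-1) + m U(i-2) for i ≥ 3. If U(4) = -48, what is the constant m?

-4

U(3) = 16 + 6m
U(4) = 64 + 28m
So 64 + 28m = -48, giving m = -4.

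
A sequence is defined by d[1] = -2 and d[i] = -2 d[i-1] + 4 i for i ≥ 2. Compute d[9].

-1068

d[2] = -2·(-2) + 8 = 12
d[3] = -2·12 + 12 = -12
d[4] = -2·(-12) + 16 = 40
d[5] = -2·40 + 20 = -60
d[6] = -2·(-60) + 24 = 144
d[7] = -2·144 + 28 = -260
d[8] = -2·(-260) + 32 = 552
d[9] = -2·552 + 36 = -1068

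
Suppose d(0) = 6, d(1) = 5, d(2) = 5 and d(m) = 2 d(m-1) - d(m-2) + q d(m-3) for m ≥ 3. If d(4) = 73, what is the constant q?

d(3) = 5 + 6q
d(4) = 5 + 17q
So 5 + 17q = 73, giving q = 4.

4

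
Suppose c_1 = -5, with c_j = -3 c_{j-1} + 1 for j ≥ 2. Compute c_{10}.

103336

c_2 = -3·(-5) + 1 = 16
c_3 = -3·16 + 1 = -47
c_4 = -3·(-47) + 1 = 142
c_5 = -3·142 + 1 = -425
c_6 = -3·(-425) + 1 = 1276
c_7 = -3·1276 + 1 = -3827
c_8 = -3·(-3827) + 1 = 11482
c_9 = -3·11482 + 1 = -34445
c_{10} = -3·(-34445) + 1 = 103336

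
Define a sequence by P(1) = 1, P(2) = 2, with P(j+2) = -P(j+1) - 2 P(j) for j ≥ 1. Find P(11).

56

P(3) = -2 - 2·1 = -4
P(4) = -(-4) - 2·2 = 0
P(5) = -0 - 2·(-4) = 8
P(6) = -8 - 2·0 = -8
P(7) = -(-8) - 2·8 = -8
P(8) = -(-8) - 2·(-8) = 24
P(9) = -24 - 2·(-8) = -8
P(10) = -(-8) - 2·24 = -40
P(11) = -(-40) - 2·(-8) = 56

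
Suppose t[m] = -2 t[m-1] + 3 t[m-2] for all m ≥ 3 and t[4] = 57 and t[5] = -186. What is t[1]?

-6

Rearranging, t[m-2] = (t[m] + 2 t[m-1]) / 3.
t[3] = (-186 + 2·57) / 3 = -72/3 = -24
t[2] = (57 + 2·(-24)) / 3 = 9/3 = 3
t[1] = (-24 + 2·3) / 3 = -18/3 = -6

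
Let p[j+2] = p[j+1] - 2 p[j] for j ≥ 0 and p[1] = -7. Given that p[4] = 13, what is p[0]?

-4

Let p[0] = w.
p[2] = -7 - 2w
p[3] = 7 - 2w
p[4] = 21 + 2w
So 21 + 2w = 13, giving w = -4.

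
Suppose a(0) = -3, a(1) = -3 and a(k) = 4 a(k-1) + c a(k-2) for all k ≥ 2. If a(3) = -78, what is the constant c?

2

a(2) = -12 - 3c
a(3) = -48 - 15c
So -48 - 15c = -78, giving c = 2.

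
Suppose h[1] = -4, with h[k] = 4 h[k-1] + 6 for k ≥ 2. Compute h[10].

h[2] = 4·(-4) + 6 = -10
h[3] = 4·(-10) + 6 = -34
h[4] = 4·(-34) + 6 = -130
h[5] = 4·(-130) + 6 = -514
h[6] = 4·(-514) + 6 = -2050
h[7] = 4·(-2050) + 6 = -8194
h[8] = 4·(-8194) + 6 = -32770
h[9] = 4·(-32770) + 6 = -131074
h[10] = 4·(-131074) + 6 = -524290

-524290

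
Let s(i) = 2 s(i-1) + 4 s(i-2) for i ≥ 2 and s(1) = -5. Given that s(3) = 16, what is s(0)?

7

Let s(0) = v.
s(2) = -10 + 4v
s(3) = -40 + 8v
So -40 + 8v = 16, giving v = 7.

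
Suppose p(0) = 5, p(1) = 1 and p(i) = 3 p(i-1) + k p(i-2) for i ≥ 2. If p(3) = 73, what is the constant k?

4

p(2) = 3 + 5k
p(3) = 9 + 16k
So 9 + 16k = 73, giving k = 4.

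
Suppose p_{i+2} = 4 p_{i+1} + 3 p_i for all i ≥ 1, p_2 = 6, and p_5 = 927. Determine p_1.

7

Let p_1 = z.
p_3 = 24 + 3z
p_4 = 114 + 12z
p_5 = 528 + 57z
So 528 + 57z = 927, giving z = 7.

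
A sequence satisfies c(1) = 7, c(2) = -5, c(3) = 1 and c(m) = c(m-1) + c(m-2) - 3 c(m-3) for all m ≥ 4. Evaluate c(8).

19

c(4) = 1 + (-5) - 3(7) = -25
c(5) = (-25) + 1 - 3(-5) = -9
c(6) = (-9) + (-25) - 3(1) = -37
c(7) = (-37) + (-9) - 3(-25) = 29
c(8) = 29 + (-37) - 3(-9) = 19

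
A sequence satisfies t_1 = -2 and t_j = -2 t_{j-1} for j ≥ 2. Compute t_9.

-512

t_2 = -2·(-2) = 4
t_3 = -2·4 = -8
t_4 = -2·(-8) = 16
t_5 = -2·16 = -32
t_6 = -2·(-32) = 64
t_7 = -2·64 = -128
t_8 = -2·(-128) = 256
t_9 = -2·256 = -512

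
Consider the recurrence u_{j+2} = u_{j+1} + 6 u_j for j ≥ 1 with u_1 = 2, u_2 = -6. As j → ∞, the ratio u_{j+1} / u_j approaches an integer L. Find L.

The characteristic equation is r^2 - r - 6 = 0, which factors as (r - 3)(r + 2) = 0.
So the roots are 3 and -2. Since |3| > |-2| and the coefficient of 3^j is non-zero, the ratio tends to 3.

3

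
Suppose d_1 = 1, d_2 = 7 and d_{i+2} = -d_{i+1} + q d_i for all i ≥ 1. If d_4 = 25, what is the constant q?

d_3 = -7 + q
d_4 = 7 + 6q
So 7 + 6q = 25, giving q = 3.

3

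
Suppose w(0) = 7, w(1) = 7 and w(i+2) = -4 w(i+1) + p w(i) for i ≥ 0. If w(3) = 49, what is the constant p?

3

w(2) = -28 + 7p
w(3) = 112 - 21p
So 112 - 21p = 49, giving p = 3.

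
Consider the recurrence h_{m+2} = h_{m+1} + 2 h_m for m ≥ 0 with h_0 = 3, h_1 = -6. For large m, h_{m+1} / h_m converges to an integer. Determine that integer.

2

The characteristic equation is r^2 - r - 2 = 0, which factors as (r - 2)(r + 1) = 0.
So the roots are 2 and -1. Since |2| > |-1| and the coefficient of 2^m is non-zero, the ratio tends to 2.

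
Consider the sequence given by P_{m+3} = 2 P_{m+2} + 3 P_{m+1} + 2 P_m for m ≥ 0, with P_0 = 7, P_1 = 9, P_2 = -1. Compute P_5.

301

P_3 = 2*(-1) + 3*9 + 2*7 = 39
P_4 = 2*39 + 3*(-1) + 2*9 = 93
P_5 = 2*93 + 3*39 + 2*(-1) = 301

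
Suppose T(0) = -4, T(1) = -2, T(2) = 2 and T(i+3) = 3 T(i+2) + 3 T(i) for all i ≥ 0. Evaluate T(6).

-216

T(3) = 3(2) + 3(-4) = -6
T(4) = 3(-6) + 3(-2) = -24
T(5) = 3(-24) + 3(2) = -66
T(6) = 3(-66) + 3(-6) = -216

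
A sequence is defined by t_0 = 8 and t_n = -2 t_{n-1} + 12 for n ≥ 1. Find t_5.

-124

t_1 = -2·8 + 12 = -4
t_2 = -2·(-4) + 12 = 20
t_3 = -2·20 + 12 = -28
t_4 = -2·(-28) + 12 = 68
t_5 = -2·68 + 12 = -124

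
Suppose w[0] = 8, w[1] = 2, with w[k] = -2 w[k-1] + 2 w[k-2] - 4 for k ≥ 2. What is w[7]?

-916

w[2] = -2*2 + 2*8 - 4 = 8
w[3] = -2*8 + 2*2 - 4 = -16
w[4] = -2*(-16) + 2*8 - 4 = 44
w[5] = -2*44 + 2*(-16) - 4 = -124
w[6] = -2*(-124) + 2*44 - 4 = 332
w[7] = -2*332 + 2*(-124) - 4 = -916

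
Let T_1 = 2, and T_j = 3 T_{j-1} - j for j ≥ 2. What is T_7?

T_2 = 3*2 - 2 = 4
T_3 = 3*4 - 3 = 9
T_4 = 3*9 - 4 = 23
T_5 = 3*23 - 5 = 64
T_6 = 3*64 - 6 = 186
T_7 = 3*186 - 7 = 551

551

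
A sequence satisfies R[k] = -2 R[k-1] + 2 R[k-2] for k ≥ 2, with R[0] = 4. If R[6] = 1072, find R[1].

-6

Let R[1] = v.
R[2] = 8 - 2v
R[3] = -16 + 6v
R[4] = 48 - 16v
R[5] = -128 + 44v
R[6] = 352 - 120v
So 352 - 120v = 1072, giving v = -6.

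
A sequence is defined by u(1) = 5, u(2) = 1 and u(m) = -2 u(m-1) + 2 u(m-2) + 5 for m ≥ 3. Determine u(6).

u(3) = -2*1 + 2*5 + 5 = 13
u(4) = -2*13 + 2*1 + 5 = -19
u(5) = -2*(-19) + 2*13 + 5 = 69
u(6) = -2*69 + 2*(-19) + 5 = -171

-171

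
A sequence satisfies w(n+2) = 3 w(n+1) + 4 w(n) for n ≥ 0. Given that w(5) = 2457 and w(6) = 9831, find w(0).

Rearranging, w(n-2) = (w(n) - 3 w(n-1)) / 4.
w(4) = (9831 - 3·2457) / 4 = 2460/4 = 615
w(3) = (2457 - 3·615) / 4 = 612/4 = 153
w(2) = (615 - 3·153) / 4 = 156/4 = 39
w(1) = (153 - 3·39) / 4 = 36/4 = 9
w(0) = (39 - 3·9) / 4 = 12/4 = 3

3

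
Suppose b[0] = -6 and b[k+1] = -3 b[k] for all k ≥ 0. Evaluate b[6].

b[1] = -3*(-6) = 18
b[2] = -3*18 = -54
b[3] = -3*(-54) = 162
b[4] = -3*162 = -486
b[5] = -3*(-486) = 1458
b[6] = -3*1458 = -4374

-4374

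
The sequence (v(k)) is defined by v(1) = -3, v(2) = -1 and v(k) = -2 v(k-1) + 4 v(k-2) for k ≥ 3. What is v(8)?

v(3) = -2·(-1) + 4·(-3) = -10
v(4) = -2·(-10) + 4·(-1) = 16
v(5) = -2·16 + 4·(-10) = -72
v(6) = -2·(-72) + 4·16 = 208
v(7) = -2·208 + 4·(-72) = -704
v(8) = -2·(-704) + 4·208 = 2240

2240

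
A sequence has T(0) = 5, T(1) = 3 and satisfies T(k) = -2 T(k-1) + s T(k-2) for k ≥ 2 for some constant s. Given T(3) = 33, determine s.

T(2) = -6 + 5s
T(3) = 12 - 7s
So 12 - 7s = 33, giving s = -3.

-3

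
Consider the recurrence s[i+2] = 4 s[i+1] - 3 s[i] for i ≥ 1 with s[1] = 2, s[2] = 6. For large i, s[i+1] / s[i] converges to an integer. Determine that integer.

3

The characteristic equation is r^2 - 4r + 3 = 0, which factors as (r - 3)(r - 1) = 0.
So the roots are 3 and 1. Since |3| > |1| and the coefficient of 3^i is non-zero, the ratio tends to 3.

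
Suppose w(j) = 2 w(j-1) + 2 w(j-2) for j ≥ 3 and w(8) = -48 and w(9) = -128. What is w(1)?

Rearranging, w(j-2) = (w(j) - 2 w(j-1)) / 2.
w(7) = (-128 - 2*(-48)) / 2 = -32/2 = -16
w(6) = (-48 - 2*(-16)) / 2 = -16/2 = -8
w(5) = (-16 - 2*(-8)) / 2 = 0/2 = 0
w(4) = (-8 - 2*0) / 2 = -8/2 = -4
w(3) = (0 - 2*(-4)) / 2 = 8/2 = 4
w(2) = (-4 - 2*4) / 2 = -12/2 = -6
w(1) = (4 - 2*(-6)) / 2 = 16/2 = 8

8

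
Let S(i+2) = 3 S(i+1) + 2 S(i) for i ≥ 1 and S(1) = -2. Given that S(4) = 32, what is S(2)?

Let S(2) = v.
S(3) = -4 + 3v
S(4) = -12 + 11v
So -12 + 11v = 32, giving v = 4.

4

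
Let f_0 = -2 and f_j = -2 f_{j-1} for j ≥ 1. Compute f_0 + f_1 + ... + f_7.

f_1 = -2(-2) = 4
f_2 = -2(4) = -8
f_3 = -2(-8) = 16
f_4 = -2(16) = -32
f_5 = -2(-32) = 64
f_6 = -2(64) = -128
f_7 = -2(-128) = 256
Sum = (-2) + 4 + (-8) + 16 + (-32) + 64 + (-128) + 256 = 170

170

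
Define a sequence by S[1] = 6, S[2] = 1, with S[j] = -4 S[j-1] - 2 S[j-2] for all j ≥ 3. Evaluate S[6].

740

S[3] = -4(1) - 2(6) = -16
S[4] = -4(-16) - 2(1) = 62
S[5] = -4(62) - 2(-16) = -216
S[6] = -4(-216) - 2(62) = 740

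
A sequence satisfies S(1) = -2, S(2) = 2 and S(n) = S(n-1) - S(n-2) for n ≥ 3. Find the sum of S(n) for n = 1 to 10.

S(3) = 2 - (-2) = 4
S(4) = 4 - 2 = 2
S(5) = 2 - 4 = -2
S(6) = (-2) - 2 = -4
S(7) = (-4) - (-2) = -2
S(8) = (-2) - (-4) = 2
S(9) = 2 - (-2) = 4
S(10) = 4 - 2 = 2
Sum = (-2) + 2 + 4 + 2 + (-2) + (-4) + (-2) + 2 + 4 + 2 = 6

6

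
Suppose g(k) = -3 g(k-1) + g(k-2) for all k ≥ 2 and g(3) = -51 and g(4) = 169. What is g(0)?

Rearranging, g(k-2) = g(k) + 3 g(k-1).
g(2) = 169 + 3*(-51) = 16
g(1) = -51 + 3*16 = -3
g(0) = 16 + 3*(-3) = 7

7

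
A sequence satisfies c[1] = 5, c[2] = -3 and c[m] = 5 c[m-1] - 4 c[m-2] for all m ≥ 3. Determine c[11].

c[3] = 5*(-3) - 4*5 = -35
c[4] = 5*(-35) - 4*(-3) = -163
c[5] = 5*(-163) - 4*(-35) = -675
c[6] = 5*(-675) - 4*(-163) = -2723
c[7] = 5*(-2723) - 4*(-675) = -10915
c[8] = 5*(-10915) - 4*(-2723) = -43683
c[9] = 5*(-43683) - 4*(-10915) = -174755
c[10] = 5*(-174755) - 4*(-43683) = -699043
c[11] = 5*(-699043) - 4*(-174755) = -2796195

-2796195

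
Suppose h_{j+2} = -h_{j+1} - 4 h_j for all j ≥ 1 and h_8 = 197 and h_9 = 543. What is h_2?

Rearranging, h_{j-2} = (h_j + h_{j-1}) / -4.
h_7 = (543 + 197) / -4 = 740/-4 = -185
h_6 = (197 + (-185)) / -4 = 12/-4 = -3
h_5 = (-185 + (-3)) / -4 = -188/-4 = 47
h_4 = (-3 + 47) / -4 = 44/-4 = -11
h_3 = (47 + (-11)) / -4 = 36/-4 = -9
h_2 = (-11 + (-9)) / -4 = -20/-4 = 5

5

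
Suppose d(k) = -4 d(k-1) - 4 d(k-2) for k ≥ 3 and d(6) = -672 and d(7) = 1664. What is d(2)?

Rearranging, d(k-2) = (d(k) + 4 d(k-1)) / -4.
d(5) = (1664 + 4(-672)) / -4 = -1024/-4 = 256
d(4) = (-672 + 4(256)) / -4 = 352/-4 = -88
d(3) = (256 + 4(-88)) / -4 = -96/-4 = 24
d(2) = (-88 + 4(24)) / -4 = 8/-4 = -2

-2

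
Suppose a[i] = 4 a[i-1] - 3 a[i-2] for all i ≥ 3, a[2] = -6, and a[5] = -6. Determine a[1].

-6

Let a[1] = z.
a[3] = -24 - 3z
a[4] = -78 - 12z
a[5] = -240 - 39z
So -240 - 39z = -6, giving z = -6.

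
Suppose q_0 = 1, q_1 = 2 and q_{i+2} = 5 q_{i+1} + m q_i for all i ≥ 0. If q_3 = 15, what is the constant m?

q_2 = 10 + m
q_3 = 50 + 7m
So 50 + 7m = 15, giving m = -5.

-5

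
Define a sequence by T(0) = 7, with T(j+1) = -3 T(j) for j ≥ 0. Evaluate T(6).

T(1) = -3(7) = -21
T(2) = -3(-21) = 63
T(3) = -3(63) = -189
T(4) = -3(-189) = 567
T(5) = -3(567) = -1701
T(6) = -3(-1701) = 5103

5103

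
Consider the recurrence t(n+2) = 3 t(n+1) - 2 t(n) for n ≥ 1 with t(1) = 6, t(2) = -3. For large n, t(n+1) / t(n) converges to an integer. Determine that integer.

The characteristic equation is r^2 - 3r + 2 = 0, which factors as (r - 2)(r - 1) = 0.
So the roots are 2 and 1. Since |2| > |1| and the coefficient of 2^n is non-zero, the ratio tends to 2.

2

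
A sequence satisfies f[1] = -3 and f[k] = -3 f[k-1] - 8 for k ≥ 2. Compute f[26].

The fixed point is -8/(1 + 3) = -2, so f[k] + 2 = -3(f[k-1] + 2).
Hence f[k] = -1·(-3)^{k-1} - 2.
f[26] = -1·(-3)^{25} - 2 = -1·-847288609443 - 2 = 847288609441.

847288609441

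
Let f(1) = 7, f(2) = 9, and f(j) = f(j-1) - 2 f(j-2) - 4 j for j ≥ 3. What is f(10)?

f(3) = 9 - 2(7) - 12 = -17
f(4) = (-17) - 2(9) - 16 = -51
f(5) = (-51) - 2(-17) - 20 = -37
f(6) = (-37) - 2(-51) - 24 = 41
f(7) = 41 - 2(-37) - 28 = 87
f(8) = 87 - 2(41) - 32 = -27
f(9) = (-27) - 2(87) - 36 = -237
f(10) = (-237) - 2(-27) - 40 = -223

-223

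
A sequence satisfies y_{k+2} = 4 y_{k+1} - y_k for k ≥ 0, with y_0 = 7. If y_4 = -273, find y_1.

Let y_1 = x.
y_2 = -7 + 4x
y_3 = -28 + 15x
y_4 = -105 + 56x
So -105 + 56x = -273, giving x = -3.

-3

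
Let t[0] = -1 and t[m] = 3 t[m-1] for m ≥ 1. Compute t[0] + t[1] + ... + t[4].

t[1] = 3*(-1) = -3
t[2] = 3*(-3) = -9
t[3] = 3*(-9) = -27
t[4] = 3*(-27) = -81
Sum = (-1) + (-3) + (-9) + (-27) + (-81) = -121

-121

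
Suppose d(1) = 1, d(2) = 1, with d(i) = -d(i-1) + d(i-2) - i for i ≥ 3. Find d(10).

38

d(3) = -1 + 1 - 3 = -3
d(4) = -(-3) + 1 - 4 = 0
d(5) = -0 + (-3) - 5 = -8
d(6) = -(-8) + 0 - 6 = 2
d(7) = -2 + (-8) - 7 = -17
d(8) = -(-17) + 2 - 8 = 11
d(9) = -11 + (-17) - 9 = -37
d(10) = -(-37) + 11 - 10 = 38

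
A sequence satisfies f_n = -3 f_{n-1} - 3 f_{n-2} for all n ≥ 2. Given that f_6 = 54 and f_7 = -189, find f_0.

Rearranging, f_{n-2} = (f_n + 3 f_{n-1}) / -3.
f_5 = (-189 + 3*54) / -3 = -27/-3 = 9
f_4 = (54 + 3*9) / -3 = 81/-3 = -27
f_3 = (9 + 3*(-27)) / -3 = -72/-3 = 24
f_2 = (-27 + 3*24) / -3 = 45/-3 = -15
f_1 = (24 + 3*(-15)) / -3 = -21/-3 = 7
f_0 = (-15 + 3*7) / -3 = 6/-3 = -2

-2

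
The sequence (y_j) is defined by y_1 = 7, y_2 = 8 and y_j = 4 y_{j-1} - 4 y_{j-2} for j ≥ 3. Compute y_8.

-1792

y_3 = 4(8) - 4(7) = 4
y_4 = 4(4) - 4(8) = -16
y_5 = 4(-16) - 4(4) = -80
y_6 = 4(-80) - 4(-16) = -256
y_7 = 4(-256) - 4(-80) = -704
y_8 = 4(-704) - 4(-256) = -1792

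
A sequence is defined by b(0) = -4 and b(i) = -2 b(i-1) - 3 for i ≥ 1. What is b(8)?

b(1) = -2·(-4) - 3 = 5
b(2) = -2·5 - 3 = -13
b(3) = -2·(-13) - 3 = 23
b(4) = -2·23 - 3 = -49
b(5) = -2·(-49) - 3 = 95
b(6) = -2·95 - 3 = -193
b(7) = -2·(-193) - 3 = 383
b(8) = -2·383 - 3 = -769

-769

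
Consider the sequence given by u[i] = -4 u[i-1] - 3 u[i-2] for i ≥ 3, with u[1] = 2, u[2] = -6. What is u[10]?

u[3] = -4·(-6) - 3·2 = 18
u[4] = -4·18 - 3·(-6) = -54
u[5] = -4·(-54) - 3·18 = 162
u[6] = -4·162 - 3·(-54) = -486
u[7] = -4·(-486) - 3·162 = 1458
u[8] = -4·1458 - 3·(-486) = -4374
u[9] = -4·(-4374) - 3·1458 = 13122
u[10] = -4·13122 - 3·(-4374) = -39366

-39366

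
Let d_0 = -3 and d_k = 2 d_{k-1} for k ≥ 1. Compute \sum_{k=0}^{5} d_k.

-189

d_1 = 2(-3) = -6
d_2 = 2(-6) = -12
d_3 = 2(-12) = -24
d_4 = 2(-24) = -48
d_5 = 2(-48) = -96
Sum = (-3) + (-6) + (-12) + (-24) + (-48) + (-96) = -189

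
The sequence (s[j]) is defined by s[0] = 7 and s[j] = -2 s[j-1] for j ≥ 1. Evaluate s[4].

s[1] = -2·7 = -14
s[2] = -2·(-14) = 28
s[3] = -2·28 = -56
s[4] = -2·(-56) = 112

112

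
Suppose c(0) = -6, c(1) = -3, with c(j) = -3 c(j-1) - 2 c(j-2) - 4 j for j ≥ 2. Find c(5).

-209

c(2) = -3·(-3) - 2·(-6) - 8 = 13
c(3) = -3·13 - 2·(-3) - 12 = -45
c(4) = -3·(-45) - 2·13 - 16 = 93
c(5) = -3·93 - 2·(-45) - 20 = -209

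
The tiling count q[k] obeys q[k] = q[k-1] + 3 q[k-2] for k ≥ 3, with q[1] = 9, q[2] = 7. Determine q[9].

4138

q[3] = 7 + 3*9 = 34
q[4] = 34 + 3*7 = 55
q[5] = 55 + 3*34 = 157
q[6] = 157 + 3*55 = 322
q[7] = 322 + 3*157 = 793
q[8] = 793 + 3*322 = 1759
q[9] = 1759 + 3*793 = 4138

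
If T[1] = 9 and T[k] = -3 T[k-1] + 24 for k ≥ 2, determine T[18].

-387420483

The fixed point is 24/(1 + 3) = 6, so T[k] - 6 = -3(T[k-1] - 6).
Hence T[k] = 3·(-3)^{k-1} + 6.
T[18] = 3·(-3)^{17} + 6 = 3·-129140163 + 6 = -387420483.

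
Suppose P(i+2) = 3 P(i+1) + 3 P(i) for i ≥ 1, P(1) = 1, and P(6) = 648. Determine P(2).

Let P(2) = w.
P(3) = 3 + 3w
P(4) = 9 + 12w
P(5) = 36 + 45w
P(6) = 135 + 171w
So 135 + 171w = 648, giving w = 3.

3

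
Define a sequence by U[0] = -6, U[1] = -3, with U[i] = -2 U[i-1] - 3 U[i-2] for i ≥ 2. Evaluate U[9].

U[2] = -2(-3) - 3(-6) = 24
U[3] = -2(24) - 3(-3) = -39
U[4] = -2(-39) - 3(24) = 6
U[5] = -2(6) - 3(-39) = 105
U[6] = -2(105) - 3(6) = -228
U[7] = -2(-228) - 3(105) = 141
U[8] = -2(141) - 3(-228) = 402
U[9] = -2(402) - 3(141) = -1227

-1227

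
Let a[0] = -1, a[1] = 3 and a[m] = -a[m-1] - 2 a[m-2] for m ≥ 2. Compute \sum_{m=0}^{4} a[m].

a[2] = -3 - 2*(-1) = -1
a[3] = -(-1) - 2*3 = -5
a[4] = -(-5) - 2*(-1) = 7
Sum = (-1) + 3 + (-1) + (-5) + 7 = 3

3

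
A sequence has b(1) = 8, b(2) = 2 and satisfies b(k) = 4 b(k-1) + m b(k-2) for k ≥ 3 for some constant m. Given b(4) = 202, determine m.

b(3) = 8 + 8m
b(4) = 32 + 34m
So 32 + 34m = 202, giving m = 5.

5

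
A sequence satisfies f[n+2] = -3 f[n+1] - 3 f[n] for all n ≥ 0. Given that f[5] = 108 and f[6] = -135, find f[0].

Rearranging, f[n-2] = (f[n] + 3 f[n-1]) / -3.
f[4] = (-135 + 3*108) / -3 = 189/-3 = -63
f[3] = (108 + 3*(-63)) / -3 = -81/-3 = 27
f[2] = (-63 + 3*27) / -3 = 18/-3 = -6
f[1] = (27 + 3*(-6)) / -3 = 9/-3 = -3
f[0] = (-6 + 3*(-3)) / -3 = -15/-3 = 5

5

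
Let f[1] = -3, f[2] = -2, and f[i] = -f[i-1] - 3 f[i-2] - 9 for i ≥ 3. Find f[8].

f[3] = -(-2) - 3·(-3) - 9 = 2
f[4] = -2 - 3·(-2) - 9 = -5
f[5] = -(-5) - 3·2 - 9 = -10
f[6] = -(-10) - 3·(-5) - 9 = 16
f[7] = -16 - 3·(-10) - 9 = 5
f[8] = -5 - 3·16 - 9 = -62

-62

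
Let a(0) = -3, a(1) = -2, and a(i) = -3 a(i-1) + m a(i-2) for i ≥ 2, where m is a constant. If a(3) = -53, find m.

a(2) = 6 - 3m
a(3) = -18 + 7m
So -18 + 7m = -53, giving m = -5.

-5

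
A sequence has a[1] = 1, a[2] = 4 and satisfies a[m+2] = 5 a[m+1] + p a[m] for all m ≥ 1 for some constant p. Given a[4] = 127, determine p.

a[3] = 20 + p
a[4] = 100 + 9p
So 100 + 9p = 127, giving p = 3.

3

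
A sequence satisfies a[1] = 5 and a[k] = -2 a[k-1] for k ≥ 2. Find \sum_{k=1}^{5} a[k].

a[2] = -2(5) = -10
a[3] = -2(-10) = 20
a[4] = -2(20) = -40
a[5] = -2(-40) = 80
Sum = 5 + (-10) + 20 + (-40) + 80 = 55

55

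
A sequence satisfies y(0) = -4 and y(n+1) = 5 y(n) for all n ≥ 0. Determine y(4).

-2500

y(1) = 5(-4) = -20
y(2) = 5(-20) = -100
y(3) = 5(-100) = -500
y(4) = 5(-500) = -2500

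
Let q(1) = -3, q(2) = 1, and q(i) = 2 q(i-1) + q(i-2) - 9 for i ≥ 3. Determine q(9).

-2691

q(3) = 2(1) + (-3) - 9 = -10
q(4) = 2(-10) + 1 - 9 = -28
q(5) = 2(-28) + (-10) - 9 = -75
q(6) = 2(-75) + (-28) - 9 = -187
q(7) = 2(-187) + (-75) - 9 = -458
q(8) = 2(-458) + (-187) - 9 = -1112
q(9) = 2(-1112) + (-458) - 9 = -2691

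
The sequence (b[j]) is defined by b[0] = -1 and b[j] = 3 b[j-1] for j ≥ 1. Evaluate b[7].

b[1] = 3*(-1) = -3
b[2] = 3*(-3) = -9
b[3] = 3*(-9) = -27
b[4] = 3*(-27) = -81
b[5] = 3*(-81) = -243
b[6] = 3*(-243) = -729
b[7] = 3*(-729) = -2187

-2187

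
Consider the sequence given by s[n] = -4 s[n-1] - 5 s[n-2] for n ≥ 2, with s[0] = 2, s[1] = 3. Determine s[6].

s[2] = -4(3) - 5(2) = -22
s[3] = -4(-22) - 5(3) = 73
s[4] = -4(73) - 5(-22) = -182
s[5] = -4(-182) - 5(73) = 363
s[6] = -4(363) - 5(-182) = -542

-542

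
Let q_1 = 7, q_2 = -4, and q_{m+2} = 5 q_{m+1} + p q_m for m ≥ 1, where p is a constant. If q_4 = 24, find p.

4

q_3 = -20 + 7p
q_4 = -100 + 31p
So -100 + 31p = 24, giving p = 4.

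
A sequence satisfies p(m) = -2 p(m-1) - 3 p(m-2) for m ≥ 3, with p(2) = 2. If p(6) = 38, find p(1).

Let p(1) = w.
p(3) = -4 - 3w
p(4) = 2 + 6w
p(5) = 8 - 3w
p(6) = -22 - 12w
So -22 - 12w = 38, giving w = -5.

-5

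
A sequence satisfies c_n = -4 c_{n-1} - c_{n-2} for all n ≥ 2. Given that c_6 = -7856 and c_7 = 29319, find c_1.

9

Rearranging, c_{n-2} = -(c_n + 4 c_{n-1}).
c_5 = -(29319 + 4(-7856)) = 2105
c_4 = -(-7856 + 4(2105)) = -564
c_3 = -(2105 + 4(-564)) = 151
c_2 = -(-564 + 4(151)) = -40
c_1 = -(151 + 4(-40)) = 9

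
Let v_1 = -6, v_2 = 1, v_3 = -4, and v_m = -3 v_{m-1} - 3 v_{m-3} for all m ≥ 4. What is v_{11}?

v_4 = -3(-4) - 3(-6) = 30
v_5 = -3(30) - 3(1) = -93
v_6 = -3(-93) - 3(-4) = 291
v_7 = -3(291) - 3(30) = -963
v_8 = -3(-963) - 3(-93) = 3168
v_9 = -3(3168) - 3(291) = -10377
v_{10} = -3(-10377) - 3(-963) = 34020
v_{11} = -3(34020) - 3(3168) = -111564

-111564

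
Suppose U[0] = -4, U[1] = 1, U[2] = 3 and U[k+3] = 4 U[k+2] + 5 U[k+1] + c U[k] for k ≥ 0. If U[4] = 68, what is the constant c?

U[3] = 17 - 4c
U[4] = 83 - 15c
So 83 - 15c = 68, giving c = 1.

1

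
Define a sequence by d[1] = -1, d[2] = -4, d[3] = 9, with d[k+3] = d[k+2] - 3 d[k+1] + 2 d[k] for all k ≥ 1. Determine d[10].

d[4] = 9 - 3(-4) + 2(-1) = 19
d[5] = 19 - 3(9) + 2(-4) = -16
d[6] = (-16) - 3(19) + 2(9) = -55
d[7] = (-55) - 3(-16) + 2(19) = 31
d[8] = 31 - 3(-55) + 2(-16) = 164
d[9] = 164 - 3(31) + 2(-55) = -39
d[10] = (-39) - 3(164) + 2(31) = -469

-469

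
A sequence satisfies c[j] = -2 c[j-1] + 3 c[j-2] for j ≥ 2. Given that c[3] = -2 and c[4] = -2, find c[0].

-2

Rearranging, c[j-2] = (c[j] + 2 c[j-1]) / 3.
c[2] = (-2 + 2·(-2)) / 3 = -6/3 = -2
c[1] = (-2 + 2·(-2)) / 3 = -6/3 = -2
c[0] = (-2 + 2·(-2)) / 3 = -6/3 = -2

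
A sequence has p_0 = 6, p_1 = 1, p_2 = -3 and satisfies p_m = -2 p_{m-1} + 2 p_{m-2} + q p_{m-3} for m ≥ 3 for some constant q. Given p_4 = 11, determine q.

-3

p_3 = 8 + 6q
p_4 = -22 - 11q
So -22 - 11q = 11, giving q = -3.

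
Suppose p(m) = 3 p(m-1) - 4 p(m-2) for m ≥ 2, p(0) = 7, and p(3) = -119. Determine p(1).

Let p(1) = y.
p(2) = -28 + 3y
p(3) = -84 + 5y
So -84 + 5y = -119, giving y = -7.

-7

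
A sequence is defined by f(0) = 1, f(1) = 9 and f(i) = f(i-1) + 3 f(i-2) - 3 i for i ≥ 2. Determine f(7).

399

f(2) = 9 + 3*1 - 6 = 6
f(3) = 6 + 3*9 - 9 = 24
f(4) = 24 + 3*6 - 12 = 30
f(5) = 30 + 3*24 - 15 = 87
f(6) = 87 + 3*30 - 18 = 159
f(7) = 159 + 3*87 - 21 = 399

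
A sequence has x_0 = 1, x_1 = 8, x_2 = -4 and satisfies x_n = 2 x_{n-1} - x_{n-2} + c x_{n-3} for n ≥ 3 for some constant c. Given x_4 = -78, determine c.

-5

x_3 = -16 + c
x_4 = -28 + 10c
So -28 + 10c = -78, giving c = -5.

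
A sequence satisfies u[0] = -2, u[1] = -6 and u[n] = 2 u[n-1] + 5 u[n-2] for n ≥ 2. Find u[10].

-433302

u[2] = 2(-6) + 5(-2) = -22
u[3] = 2(-22) + 5(-6) = -74
u[4] = 2(-74) + 5(-22) = -258
u[5] = 2(-258) + 5(-74) = -886
u[6] = 2(-886) + 5(-258) = -3062
u[7] = 2(-3062) + 5(-886) = -10554
u[8] = 2(-10554) + 5(-3062) = -36418
u[9] = 2(-36418) + 5(-10554) = -125606
u[10] = 2(-125606) + 5(-36418) = -433302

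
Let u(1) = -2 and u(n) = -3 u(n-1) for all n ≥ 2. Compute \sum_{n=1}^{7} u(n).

u(2) = -3(-2) = 6
u(3) = -3(6) = -18
u(4) = -3(-18) = 54
u(5) = -3(54) = -162
u(6) = -3(-162) = 486
u(7) = -3(486) = -1458
Sum = (-2) + 6 + (-18) + 54 + (-162) + 486 + (-1458) = -1094

-1094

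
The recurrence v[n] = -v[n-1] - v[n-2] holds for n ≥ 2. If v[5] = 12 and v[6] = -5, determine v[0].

-5

Rearranging, v[n-2] = -(v[n] + v[n-1]).
v[4] = -(-5 + 12) = -7
v[3] = -(12 + (-7)) = -5
v[2] = -(-7 + (-5)) = 12
v[1] = -(-5 + 12) = -7
v[0] = -(12 + (-7)) = -5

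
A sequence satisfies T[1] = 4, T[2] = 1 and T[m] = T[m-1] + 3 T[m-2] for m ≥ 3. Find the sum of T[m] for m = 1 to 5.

T[3] = 1 + 3(4) = 13
T[4] = 13 + 3(1) = 16
T[5] = 16 + 3(13) = 55
Sum = 4 + 1 + 13 + 16 + 55 = 89

89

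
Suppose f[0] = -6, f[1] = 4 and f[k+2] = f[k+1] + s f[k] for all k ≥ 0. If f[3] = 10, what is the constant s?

f[2] = 4 - 6s
f[3] = 4 - 2s
So 4 - 2s = 10, giving s = -3.

-3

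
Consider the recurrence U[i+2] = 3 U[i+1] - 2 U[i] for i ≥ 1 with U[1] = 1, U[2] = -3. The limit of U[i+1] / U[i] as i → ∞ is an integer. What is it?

2

The characteristic equation is r^2 - 3r + 2 = 0, which factors as (r - 2)(r - 1) = 0.
So the roots are 2 and 1. Since |2| > |1| and the coefficient of 2^i is non-zero, the ratio tends to 2.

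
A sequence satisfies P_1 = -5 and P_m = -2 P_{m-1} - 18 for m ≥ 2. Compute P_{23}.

The fixed point is -18/(1 + 2) = -6, so P_m + 6 = -2(P_{m-1} + 6).
Hence P_m = 1·(-2)^{m-1} - 6.
P_{23} = 1·(-2)^{22} - 6 = 1·4194304 - 6 = 4194298.

4194298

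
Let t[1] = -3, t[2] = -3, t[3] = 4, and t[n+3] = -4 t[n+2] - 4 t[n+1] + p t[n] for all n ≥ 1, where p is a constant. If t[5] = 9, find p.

t[4] = -4 - 3p
t[5] = 9p
So 9p = 9, giving p = 1.

1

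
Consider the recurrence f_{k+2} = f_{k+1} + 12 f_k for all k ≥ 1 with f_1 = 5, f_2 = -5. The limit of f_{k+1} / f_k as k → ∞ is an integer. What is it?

The characteristic equation is r^2 - r - 12 = 0, which factors as (r - 4)(r + 3) = 0.
So the roots are 4 and -3. Since |4| > |-3| and the coefficient of 4^k is non-zero, the ratio tends to 4.

4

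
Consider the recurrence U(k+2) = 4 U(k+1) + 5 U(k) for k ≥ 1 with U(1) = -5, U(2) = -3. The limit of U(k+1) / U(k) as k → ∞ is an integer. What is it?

5

The characteristic equation is r^2 - 4r - 5 = 0, which factors as (r - 5)(r + 1) = 0.
So the roots are 5 and -1. Since |5| > |-1| and the coefficient of 5^k is non-zero, the ratio tends to 5.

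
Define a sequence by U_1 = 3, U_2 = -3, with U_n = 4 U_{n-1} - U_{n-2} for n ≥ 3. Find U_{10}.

-154227

U_3 = 4·(-3) - 3 = -15
U_4 = 4·(-15) - (-3) = -57
U_5 = 4·(-57) - (-15) = -213
U_6 = 4·(-213) - (-57) = -795
U_7 = 4·(-795) - (-213) = -2967
U_8 = 4·(-2967) - (-795) = -11073
U_9 = 4·(-11073) - (-2967) = -41325
U_{10} = 4·(-41325) - (-11073) = -154227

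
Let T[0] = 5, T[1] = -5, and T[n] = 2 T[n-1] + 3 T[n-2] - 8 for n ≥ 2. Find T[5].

T[2] = 2·(-5) + 3·5 - 8 = -3
T[3] = 2·(-3) + 3·(-5) - 8 = -29
T[4] = 2·(-29) + 3·(-3) - 8 = -75
T[5] = 2·(-75) + 3·(-29) - 8 = -245

-245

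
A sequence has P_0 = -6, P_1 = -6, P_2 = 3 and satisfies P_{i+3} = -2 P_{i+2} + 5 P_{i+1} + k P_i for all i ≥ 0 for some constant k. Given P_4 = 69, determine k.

P_3 = -36 - 6k
P_4 = 87 + 6k
So 87 + 6k = 69, giving k = -3.

-3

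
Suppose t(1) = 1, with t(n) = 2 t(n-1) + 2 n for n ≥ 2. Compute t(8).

876

t(2) = 2·1 + 4 = 6
t(3) = 2·6 + 6 = 18
t(4) = 2·18 + 8 = 44
t(5) = 2·44 + 10 = 98
t(6) = 2·98 + 12 = 208
t(7) = 2·208 + 14 = 430
t(8) = 2·430 + 16 = 876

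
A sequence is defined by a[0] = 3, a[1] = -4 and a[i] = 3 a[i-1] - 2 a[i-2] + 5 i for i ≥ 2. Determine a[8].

1783

a[2] = 3(-4) - 2(3) + 10 = -8
a[3] = 3(-8) - 2(-4) + 15 = -1
a[4] = 3(-1) - 2(-8) + 20 = 33
a[5] = 3(33) - 2(-1) + 25 = 126
a[6] = 3(126) - 2(33) + 30 = 342
a[7] = 3(342) - 2(126) + 35 = 809
a[8] = 3(809) - 2(342) + 40 = 1783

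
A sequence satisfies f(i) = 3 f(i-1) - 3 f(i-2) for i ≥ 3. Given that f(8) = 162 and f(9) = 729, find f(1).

Rearranging, f(i-2) = (f(i) - 3 f(i-1)) / -3.
f(7) = (729 - 3(162)) / -3 = 243/-3 = -81
f(6) = (162 - 3(-81)) / -3 = 405/-3 = -135
f(5) = (-81 - 3(-135)) / -3 = 324/-3 = -108
f(4) = (-135 - 3(-108)) / -3 = 189/-3 = -63
f(3) = (-108 - 3(-63)) / -3 = 81/-3 = -27
f(2) = (-63 - 3(-27)) / -3 = 18/-3 = -6
f(1) = (-27 - 3(-6)) / -3 = -9/-3 = 3

3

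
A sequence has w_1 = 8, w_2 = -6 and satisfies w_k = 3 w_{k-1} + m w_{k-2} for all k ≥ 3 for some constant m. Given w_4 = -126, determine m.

w_3 = -18 + 8m
w_4 = -54 + 18m
So -54 + 18m = -126, giving m = -4.

-4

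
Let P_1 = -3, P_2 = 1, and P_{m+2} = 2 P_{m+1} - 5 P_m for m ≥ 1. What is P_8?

P_3 = 2(1) - 5(-3) = 17
P_4 = 2(17) - 5(1) = 29
P_5 = 2(29) - 5(17) = -27
P_6 = 2(-27) - 5(29) = -199
P_7 = 2(-199) - 5(-27) = -263
P_8 = 2(-263) - 5(-199) = 469

469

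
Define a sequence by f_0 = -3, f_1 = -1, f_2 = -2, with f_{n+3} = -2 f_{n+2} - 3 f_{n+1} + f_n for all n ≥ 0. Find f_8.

f_3 = -2·(-2) - 3·(-1) + (-3) = 4
f_4 = -2·4 - 3·(-2) + (-1) = -3
f_5 = -2·(-3) - 3·4 + (-2) = -8
f_6 = -2·(-8) - 3·(-3) + 4 = 29
f_7 = -2·29 - 3·(-8) + (-3) = -37
f_8 = -2·(-37) - 3·29 + (-8) = -21

-21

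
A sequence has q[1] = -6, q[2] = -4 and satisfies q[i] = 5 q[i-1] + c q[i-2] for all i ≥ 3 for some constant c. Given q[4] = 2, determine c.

-3

q[3] = -20 - 6c
q[4] = -100 - 34c
So -100 - 34c = 2, giving c = -3.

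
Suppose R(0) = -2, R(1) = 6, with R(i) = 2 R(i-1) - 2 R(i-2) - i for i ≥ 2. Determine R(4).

-6

R(2) = 2*6 - 2*(-2) - 2 = 14
R(3) = 2*14 - 2*6 - 3 = 13
R(4) = 2*13 - 2*14 - 4 = -6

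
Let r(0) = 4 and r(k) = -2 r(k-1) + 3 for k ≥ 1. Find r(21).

The fixed point is 3/(1 + 2) = 1, so r(k) - 1 = -2(r(k-1) - 1).
Hence r(k) = 3·(-2)^k + 1.
r(21) = 3·(-2)^{21} + 1 = 3·-2097152 + 1 = -6291455.

-6291455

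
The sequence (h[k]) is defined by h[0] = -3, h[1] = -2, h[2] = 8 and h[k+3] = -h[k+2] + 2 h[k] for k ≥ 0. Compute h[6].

h[3] = -8 + 2·(-3) = -14
h[4] = -(-14) + 2·(-2) = 10
h[5] = -10 + 2·8 = 6
h[6] = -6 + 2·(-14) = -34

-34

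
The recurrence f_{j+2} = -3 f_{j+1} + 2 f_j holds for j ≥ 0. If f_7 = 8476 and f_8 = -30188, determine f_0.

-5

Rearranging, f_{j-2} = (f_j + 3 f_{j-1}) / 2.
f_6 = (-30188 + 3(8476)) / 2 = -4760/2 = -2380
f_5 = (8476 + 3(-2380)) / 2 = 1336/2 = 668
f_4 = (-2380 + 3(668)) / 2 = -376/2 = -188
f_3 = (668 + 3(-188)) / 2 = 104/2 = 52
f_2 = (-188 + 3(52)) / 2 = -32/2 = -16
f_1 = (52 + 3(-16)) / 2 = 4/2 = 2
f_0 = (-16 + 3(2)) / 2 = -10/2 = -5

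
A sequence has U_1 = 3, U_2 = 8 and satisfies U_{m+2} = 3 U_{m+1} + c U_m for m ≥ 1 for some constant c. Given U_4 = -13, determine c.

-5

U_3 = 24 + 3c
U_4 = 72 + 17c
So 72 + 17c = -13, giving c = -5.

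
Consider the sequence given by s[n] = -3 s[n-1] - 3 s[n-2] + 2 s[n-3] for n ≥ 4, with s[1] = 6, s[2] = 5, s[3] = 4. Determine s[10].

1857

s[4] = -3·4 - 3·5 + 2·6 = -15
s[5] = -3·(-15) - 3·4 + 2·5 = 43
s[6] = -3·43 - 3·(-15) + 2·4 = -76
s[7] = -3·(-76) - 3·43 + 2·(-15) = 69
s[8] = -3·69 - 3·(-76) + 2·43 = 107
s[9] = -3·107 - 3·69 + 2·(-76) = -680
s[10] = -3·(-680) - 3·107 + 2·69 = 1857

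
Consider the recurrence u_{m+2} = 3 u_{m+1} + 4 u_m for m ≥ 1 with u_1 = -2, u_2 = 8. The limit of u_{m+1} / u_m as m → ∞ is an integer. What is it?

The characteristic equation is r^2 - 3r - 4 = 0, which factors as (r - 4)(r + 1) = 0.
So the roots are 4 and -1. Since |4| > |-1| and the coefficient of 4^m is non-zero, the ratio tends to 4.

4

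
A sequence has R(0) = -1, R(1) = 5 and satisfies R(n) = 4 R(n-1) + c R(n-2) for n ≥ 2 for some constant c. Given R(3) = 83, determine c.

3

R(2) = 20 - c
R(3) = 80 + c
So 80 + c = 83, giving c = 3.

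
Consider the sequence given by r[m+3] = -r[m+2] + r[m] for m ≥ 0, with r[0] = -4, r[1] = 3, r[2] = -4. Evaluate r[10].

-14

r[3] = -(-4) + (-4) = 0
r[4] = -0 + 3 = 3
r[5] = -3 + (-4) = -7
r[6] = -(-7) + 0 = 7
r[7] = -7 + 3 = -4
r[8] = -(-4) + (-7) = -3
r[9] = -(-3) + 7 = 10
r[10] = -10 + (-4) = -14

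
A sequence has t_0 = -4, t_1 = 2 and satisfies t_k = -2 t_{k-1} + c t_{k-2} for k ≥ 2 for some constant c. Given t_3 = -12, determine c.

t_2 = -4 - 4c
t_3 = 8 + 10c
So 8 + 10c = -12, giving c = -2.

-2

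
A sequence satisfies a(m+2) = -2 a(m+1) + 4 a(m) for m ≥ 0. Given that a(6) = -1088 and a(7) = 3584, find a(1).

8

Rearranging, a(m-2) = (a(m) + 2 a(m-1)) / 4.
a(5) = (3584 + 2(-1088)) / 4 = 1408/4 = 352
a(4) = (-1088 + 2(352)) / 4 = -384/4 = -96
a(3) = (352 + 2(-96)) / 4 = 160/4 = 40
a(2) = (-96 + 2(40)) / 4 = -16/4 = -4
a(1) = (40 + 2(-4)) / 4 = 32/4 = 8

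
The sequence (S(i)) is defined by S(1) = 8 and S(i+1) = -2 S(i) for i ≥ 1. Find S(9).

2048

S(2) = -2*8 = -16
S(3) = -2*(-16) = 32
S(4) = -2*32 = -64
S(5) = -2*(-64) = 128
S(6) = -2*128 = -256
S(7) = -2*(-256) = 512
S(8) = -2*512 = -1024
S(9) = -2*(-1024) = 2048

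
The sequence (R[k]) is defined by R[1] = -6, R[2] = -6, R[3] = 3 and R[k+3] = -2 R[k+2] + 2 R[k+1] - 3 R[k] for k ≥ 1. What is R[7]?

R[4] = -2·3 + 2·(-6) - 3·(-6) = 0
R[5] = -2·0 + 2·3 - 3·(-6) = 24
R[6] = -2·24 + 2·0 - 3·3 = -57
R[7] = -2·(-57) + 2·24 - 3·0 = 162

162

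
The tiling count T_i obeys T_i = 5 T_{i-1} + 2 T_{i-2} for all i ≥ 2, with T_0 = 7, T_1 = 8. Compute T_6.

44386

T_2 = 5·8 + 2·7 = 54
T_3 = 5·54 + 2·8 = 286
T_4 = 5·286 + 2·54 = 1538
T_5 = 5·1538 + 2·286 = 8262
T_6 = 5·8262 + 2·1538 = 44386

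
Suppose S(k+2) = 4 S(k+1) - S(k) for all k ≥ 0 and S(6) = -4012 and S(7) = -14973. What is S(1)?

Rearranging, S(k-2) = -(S(k) - 4 S(k-1)).
S(5) = -(-14973 - 4*(-4012)) = -1075
S(4) = -(-4012 - 4*(-1075)) = -288
S(3) = -(-1075 - 4*(-288)) = -77
S(2) = -(-288 - 4*(-77)) = -20
S(1) = -(-77 - 4*(-20)) = -3

-3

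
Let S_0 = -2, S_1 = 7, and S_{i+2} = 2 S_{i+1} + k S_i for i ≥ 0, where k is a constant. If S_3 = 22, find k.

S_2 = 14 - 2k
S_3 = 28 + 3k
So 28 + 3k = 22, giving k = -2.

-2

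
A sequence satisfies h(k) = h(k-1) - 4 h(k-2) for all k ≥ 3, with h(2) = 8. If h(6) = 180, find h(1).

Let h(1) = z.
h(3) = 8 - 4z
h(4) = -24 - 4z
h(5) = -56 + 12z
h(6) = 40 + 28z
So 40 + 28z = 180, giving z = 5.

5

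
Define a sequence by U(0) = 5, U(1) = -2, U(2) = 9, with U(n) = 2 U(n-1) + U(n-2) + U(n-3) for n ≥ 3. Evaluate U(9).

U(3) = 2·9 + (-2) + 5 = 21
U(4) = 2·21 + 9 + (-2) = 49
U(5) = 2·49 + 21 + 9 = 128
U(6) = 2·128 + 49 + 21 = 326
U(7) = 2·326 + 128 + 49 = 829
U(8) = 2·829 + 326 + 128 = 2112
U(9) = 2·2112 + 829 + 326 = 5379

5379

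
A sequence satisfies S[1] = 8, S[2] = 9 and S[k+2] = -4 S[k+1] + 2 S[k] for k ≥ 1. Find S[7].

S[3] = -4·9 + 2·8 = -20
S[4] = -4·(-20) + 2·9 = 98
S[5] = -4·98 + 2·(-20) = -432
S[6] = -4·(-432) + 2·98 = 1924
S[7] = -4·1924 + 2·(-432) = -8560

-8560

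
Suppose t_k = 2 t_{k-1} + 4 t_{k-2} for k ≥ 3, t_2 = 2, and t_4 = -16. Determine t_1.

Let t_1 = z.
t_3 = 4 + 4z
t_4 = 16 + 8z
So 16 + 8z = -16, giving z = -4.

-4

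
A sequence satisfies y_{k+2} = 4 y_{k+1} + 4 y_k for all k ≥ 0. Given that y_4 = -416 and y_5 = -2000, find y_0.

-4

Rearranging, y_{k-2} = (y_k - 4 y_{k-1}) / 4.
y_3 = (-2000 - 4(-416)) / 4 = -336/4 = -84
y_2 = (-416 - 4(-84)) / 4 = -80/4 = -20
y_1 = (-84 - 4(-20)) / 4 = -4/4 = -1
y_0 = (-20 - 4(-1)) / 4 = -16/4 = -4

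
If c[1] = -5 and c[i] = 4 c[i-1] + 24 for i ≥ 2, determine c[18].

The fixed point is 24/(1 - 4) = -8, so c[i] + 8 = 4(c[i-1] + 8).
Hence c[i] = 3·4^{i-1} - 8.
c[18] = 3·4^{17} - 8 = 3·17179869184 - 8 = 51539607544.

51539607544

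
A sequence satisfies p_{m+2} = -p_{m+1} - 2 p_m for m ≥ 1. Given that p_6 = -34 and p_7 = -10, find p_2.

4

Rearranging, p_{m-2} = (p_m + p_{m-1}) / -2.
p_5 = (-10 + (-34)) / -2 = -44/-2 = 22
p_4 = (-34 + 22) / -2 = -12/-2 = 6
p_3 = (22 + 6) / -2 = 28/-2 = -14
p_2 = (6 + (-14)) / -2 = -8/-2 = 4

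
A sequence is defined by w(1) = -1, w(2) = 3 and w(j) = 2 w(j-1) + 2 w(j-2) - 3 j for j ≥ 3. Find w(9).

-3509

w(3) = 2*3 + 2*(-1) - 9 = -5
w(4) = 2*(-5) + 2*3 - 12 = -16
w(5) = 2*(-16) + 2*(-5) - 15 = -57
w(6) = 2*(-57) + 2*(-16) - 18 = -164
w(7) = 2*(-164) + 2*(-57) - 21 = -463
w(8) = 2*(-463) + 2*(-164) - 24 = -1278
w(9) = 2*(-1278) + 2*(-463) - 27 = -3509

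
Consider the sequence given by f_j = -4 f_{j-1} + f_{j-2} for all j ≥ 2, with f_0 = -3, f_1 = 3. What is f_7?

f_2 = -4(3) + (-3) = -15
f_3 = -4(-15) + 3 = 63
f_4 = -4(63) + (-15) = -267
f_5 = -4(-267) + 63 = 1131
f_6 = -4(1131) + (-267) = -4791
f_7 = -4(-4791) + 1131 = 20295

20295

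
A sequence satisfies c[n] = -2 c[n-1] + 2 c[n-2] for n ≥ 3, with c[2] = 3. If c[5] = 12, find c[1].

5

Let c[1] = z.
c[3] = -6 + 2z
c[4] = 18 - 4z
c[5] = -48 + 12z
So -48 + 12z = 12, giving z = 5.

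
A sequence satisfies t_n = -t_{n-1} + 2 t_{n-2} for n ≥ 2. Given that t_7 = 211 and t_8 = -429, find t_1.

Rearranging, t_{n-2} = (t_n + t_{n-1}) / 2.
t_6 = (-429 + 211) / 2 = -218/2 = -109
t_5 = (211 + (-109)) / 2 = 102/2 = 51
t_4 = (-109 + 51) / 2 = -58/2 = -29
t_3 = (51 + (-29)) / 2 = 22/2 = 11
t_2 = (-29 + 11) / 2 = -18/2 = -9
t_1 = (11 + (-9)) / 2 = 2/2 = 1

1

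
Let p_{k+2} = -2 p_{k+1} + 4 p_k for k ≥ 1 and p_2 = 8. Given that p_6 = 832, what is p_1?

Let p_1 = z.
p_3 = -16 + 4z
p_4 = 64 - 8z
p_5 = -192 + 32z
p_6 = 640 - 96z
So 640 - 96z = 832, giving z = -2.

-2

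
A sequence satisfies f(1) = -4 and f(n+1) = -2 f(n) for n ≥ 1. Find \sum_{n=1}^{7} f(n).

-172

f(2) = -2*(-4) = 8
f(3) = -2*8 = -16
f(4) = -2*(-16) = 32
f(5) = -2*32 = -64
f(6) = -2*(-64) = 128
f(7) = -2*128 = -256
Sum = (-4) + 8 + (-16) + 32 + (-64) + 128 + (-256) = -172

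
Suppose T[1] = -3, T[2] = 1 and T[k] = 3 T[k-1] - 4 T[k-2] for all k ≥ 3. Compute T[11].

1647

T[3] = 3(1) - 4(-3) = 15
T[4] = 3(15) - 4(1) = 41
T[5] = 3(41) - 4(15) = 63
T[6] = 3(63) - 4(41) = 25
T[7] = 3(25) - 4(63) = -177
T[8] = 3(-177) - 4(25) = -631
T[9] = 3(-631) - 4(-177) = -1185
T[10] = 3(-1185) - 4(-631) = -1031
T[11] = 3(-1031) - 4(-1185) = 1647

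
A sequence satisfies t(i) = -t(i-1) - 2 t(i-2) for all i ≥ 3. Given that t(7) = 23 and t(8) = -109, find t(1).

-6

Rearranging, t(i-2) = (t(i) + t(i-1)) / -2.
t(6) = (-109 + 23) / -2 = -86/-2 = 43
t(5) = (23 + 43) / -2 = 66/-2 = -33
t(4) = (43 + (-33)) / -2 = 10/-2 = -5
t(3) = (-33 + (-5)) / -2 = -38/-2 = 19
t(2) = (-5 + 19) / -2 = 14/-2 = -7
t(1) = (19 + (-7)) / -2 = 12/-2 = -6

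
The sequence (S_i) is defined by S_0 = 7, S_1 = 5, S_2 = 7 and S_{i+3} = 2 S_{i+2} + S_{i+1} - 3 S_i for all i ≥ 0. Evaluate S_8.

-381

S_3 = 2*7 + 5 - 3*7 = -2
S_4 = 2*(-2) + 7 - 3*5 = -12
S_5 = 2*(-12) + (-2) - 3*7 = -47
S_6 = 2*(-47) + (-12) - 3*(-2) = -100
S_7 = 2*(-100) + (-47) - 3*(-12) = -211
S_8 = 2*(-211) + (-100) - 3*(-47) = -381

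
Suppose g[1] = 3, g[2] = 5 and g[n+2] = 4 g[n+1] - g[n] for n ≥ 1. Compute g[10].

g[3] = 4·5 - 3 = 17
g[4] = 4·17 - 5 = 63
g[5] = 4·63 - 17 = 235
g[6] = 4·235 - 63 = 877
g[7] = 4·877 - 235 = 3273
g[8] = 4·3273 - 877 = 12215
g[9] = 4·12215 - 3273 = 45587
g[10] = 4·45587 - 12215 = 170133

170133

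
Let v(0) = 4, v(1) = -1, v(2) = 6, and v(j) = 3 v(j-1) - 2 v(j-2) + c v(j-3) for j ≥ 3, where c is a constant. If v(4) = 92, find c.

v(3) = 20 + 4c
v(4) = 48 + 11c
So 48 + 11c = 92, giving c = 4.

4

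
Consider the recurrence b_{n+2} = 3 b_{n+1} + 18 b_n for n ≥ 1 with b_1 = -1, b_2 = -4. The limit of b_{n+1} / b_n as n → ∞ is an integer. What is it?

6

The characteristic equation is r^2 - 3r - 18 = 0, which factors as (r - 6)(r + 3) = 0.
So the roots are 6 and -3. Since |6| > |-3| and the coefficient of 6^n is non-zero, the ratio tends to 6.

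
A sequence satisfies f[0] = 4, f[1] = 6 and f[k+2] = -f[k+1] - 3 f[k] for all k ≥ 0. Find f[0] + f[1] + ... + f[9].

f[2] = -6 - 3(4) = -18
f[3] = -(-18) - 3(6) = 0
f[4] = -0 - 3(-18) = 54
f[5] = -54 - 3(0) = -54
f[6] = -(-54) - 3(54) = -108
f[7] = -(-108) - 3(-54) = 270
f[8] = -270 - 3(-108) = 54
f[9] = -54 - 3(270) = -864
Sum = 4 + 6 + (-18) + 0 + 54 + (-54) + (-108) + 270 + 54 + (-864) = -656

-656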